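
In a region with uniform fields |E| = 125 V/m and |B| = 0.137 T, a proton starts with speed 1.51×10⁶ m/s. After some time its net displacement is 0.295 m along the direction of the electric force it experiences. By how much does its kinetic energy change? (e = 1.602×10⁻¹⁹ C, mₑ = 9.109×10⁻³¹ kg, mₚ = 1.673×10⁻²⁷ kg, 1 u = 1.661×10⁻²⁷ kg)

ΔKE ≈ 5.91×10⁻¹⁸ J

The magnetic force is always ⟂ v and does no work; only the electric force changes KE.
ΔKE = F_E · d = |q|E d = (1.602×10⁻¹⁹)(125)(0.295) ≈ 5.91×10⁻¹⁸ J.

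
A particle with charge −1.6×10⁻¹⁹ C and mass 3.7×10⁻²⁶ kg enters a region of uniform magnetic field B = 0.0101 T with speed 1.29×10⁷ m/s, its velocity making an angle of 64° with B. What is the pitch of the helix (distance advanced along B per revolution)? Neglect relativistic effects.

v∥ = v cosθ = 1.29×10⁷·cos64° ≈ 5.655×10⁶ m/s.
T = 2πm/(|q|B) = 2π(3.7×10⁻²⁶)/((1.6×10⁻¹⁹)(0.0101)) ≈ 1.439×10⁻⁴ s.
pitch = v∥ T = (5.655×10⁶)(1.439×10⁻⁴) ≈ 814 m.

p ≈ 814 m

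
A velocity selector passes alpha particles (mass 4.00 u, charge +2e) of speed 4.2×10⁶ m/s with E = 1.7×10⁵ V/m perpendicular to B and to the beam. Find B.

Balance of forces in the selector: qE = qvB ⇒ B = E/v.
B = 1.7×10⁵/4.2×10⁶ = 0.040 T.

B = 0.040 T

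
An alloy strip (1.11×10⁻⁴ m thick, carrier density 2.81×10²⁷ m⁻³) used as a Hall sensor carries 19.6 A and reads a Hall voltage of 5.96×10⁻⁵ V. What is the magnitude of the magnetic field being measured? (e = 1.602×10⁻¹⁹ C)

From V_H = IB/(n e t), B = V_H n e t / I.
B = (5.96×10⁻⁵)(2.81×10²⁷)(1.602×10⁻¹⁹)(1.11×10⁻⁴)/19.6 ≈ 0.152 T.

B ≈ 0.152 T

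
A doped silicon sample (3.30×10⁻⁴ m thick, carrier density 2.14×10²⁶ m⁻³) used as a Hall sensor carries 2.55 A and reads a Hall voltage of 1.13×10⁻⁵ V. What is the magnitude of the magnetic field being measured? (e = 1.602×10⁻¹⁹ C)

From V_H = IB/(n e t), B = V_H n e t / I.
B = (1.13×10⁻⁵)(2.14×10²⁶)(1.602×10⁻¹⁹)(3.30×10⁻⁴)/2.55 ≈ 0.0501 T.

B ≈ 0.0501 T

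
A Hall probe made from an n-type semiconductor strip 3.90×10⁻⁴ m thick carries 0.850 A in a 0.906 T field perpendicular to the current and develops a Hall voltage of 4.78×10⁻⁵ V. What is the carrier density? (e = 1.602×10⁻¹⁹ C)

n ≈ 2.58×10²⁶ m⁻³

From V_H = IB/(n e t), n = IB/(V_H e t).
n = (0.850)(0.906)/((4.78×10⁻⁵)(1.602×10⁻¹⁹)(3.90×10⁻⁴)) ≈ 2.58×10²⁶ m⁻³.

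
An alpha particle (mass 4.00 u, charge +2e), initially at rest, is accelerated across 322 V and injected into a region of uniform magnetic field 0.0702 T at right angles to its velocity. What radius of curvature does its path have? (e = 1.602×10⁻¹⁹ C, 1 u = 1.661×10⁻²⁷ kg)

Acceleration: |q|V = ½mv² ⇒ v = √(2|q|V/m) = √(2·3.204×10⁻¹⁹·322/6.644×10⁻²⁷) ≈ 1.762×10⁵ m/s.
In the field: r = mv/(|q|B) = (6.644×10⁻²⁷)(1.762×10⁵)/((3.204×10⁻¹⁹)(0.0702)) ≈ 0.0521 m.

r ≈ 0.0521 m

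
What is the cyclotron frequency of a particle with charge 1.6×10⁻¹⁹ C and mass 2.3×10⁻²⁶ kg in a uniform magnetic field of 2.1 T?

f = |q|B/(2πm).
f = (1.6×10⁻¹⁹)(2.1)/(2π·2.3×10⁻²⁶) ≈ 2.3×10⁶ Hz.

f ≈ 2.3×10⁶ Hz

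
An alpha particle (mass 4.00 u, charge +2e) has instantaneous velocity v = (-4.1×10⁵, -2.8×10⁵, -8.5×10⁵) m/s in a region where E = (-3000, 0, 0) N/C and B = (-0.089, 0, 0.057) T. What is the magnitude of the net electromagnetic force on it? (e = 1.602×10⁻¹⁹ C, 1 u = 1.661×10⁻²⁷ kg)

|F| ≈ 3.33×10⁻¹⁴ N

v×B = (-1.60×10⁴, 9.90×10⁴, -2.49×10⁴) N/C.
E + v×B = (-1.90×10⁴, 9.90×10⁴, -2.49×10⁴) N/C.
F = q(E + v×B) = (3.204×10⁻¹⁹ C)·(-1.90×10⁴, 9.90×10⁴, -2.49×10⁴) = (-6.07×10⁻¹⁵, 3.17×10⁻¹⁴, -7.98×10⁻¹⁵) N.
|F| = 3.33×10⁻¹⁴ N.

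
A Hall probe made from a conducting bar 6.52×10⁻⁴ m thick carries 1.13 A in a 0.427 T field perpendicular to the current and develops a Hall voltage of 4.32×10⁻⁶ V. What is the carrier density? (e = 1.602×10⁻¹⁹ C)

n ≈ 1.07×10²⁷ m⁻³

From V_H = IB/(n e t), n = IB/(V_H e t).
n = (1.13)(0.427)/((4.32×10⁻⁶)(1.602×10⁻¹⁹)(6.52×10⁻⁴)) ≈ 1.07×10²⁷ m⁻³.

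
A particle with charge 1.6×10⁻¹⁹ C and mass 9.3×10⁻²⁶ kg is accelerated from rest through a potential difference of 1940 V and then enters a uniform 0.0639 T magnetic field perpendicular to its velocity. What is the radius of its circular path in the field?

Acceleration: |q|V = ½mv² ⇒ v = √(2|q|V/m) = √(2·1.6×10⁻¹⁹·1940/9.3×10⁻²⁶) ≈ 8.170×10⁴ m/s.
In the field: r = mv/(|q|B) = (9.3×10⁻²⁶)(8.170×10⁴)/((1.6×10⁻¹⁹)(0.0639)) ≈ 0.743 m.

r ≈ 0.743 m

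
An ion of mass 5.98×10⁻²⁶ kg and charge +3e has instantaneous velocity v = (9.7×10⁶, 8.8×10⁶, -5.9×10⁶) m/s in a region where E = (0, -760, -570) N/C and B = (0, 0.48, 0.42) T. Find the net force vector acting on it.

v×B = (6.53×10⁶, -4.07×10⁶, 4.66×10⁶) N/C.
E + v×B = (6.53×10⁶, -4.07×10⁶, 4.66×10⁶) N/C.
F = q(E + v×B) = (4.806×10⁻¹⁹ C)·(6.53×10⁶, -4.07×10⁶, 4.66×10⁶) = (3.14×10⁻¹², -1.96×10⁻¹², 2.24×10⁻¹²) N.

F ≈ (3.14×10⁻¹², -1.96×10⁻¹², 2.24×10⁻¹²) N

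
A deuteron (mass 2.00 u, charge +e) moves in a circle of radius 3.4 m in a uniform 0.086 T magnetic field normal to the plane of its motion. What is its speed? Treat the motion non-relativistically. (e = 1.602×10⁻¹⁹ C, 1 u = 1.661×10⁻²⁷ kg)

From |q|vB = mv²/r, v = |q|Br/m.
v = (1.602×10⁻¹⁹)(0.086)(3.4)/3.322×10⁻²⁷ ≈ 1.4×10⁷ m/s.

v ≈ 1.4×10⁷ m/s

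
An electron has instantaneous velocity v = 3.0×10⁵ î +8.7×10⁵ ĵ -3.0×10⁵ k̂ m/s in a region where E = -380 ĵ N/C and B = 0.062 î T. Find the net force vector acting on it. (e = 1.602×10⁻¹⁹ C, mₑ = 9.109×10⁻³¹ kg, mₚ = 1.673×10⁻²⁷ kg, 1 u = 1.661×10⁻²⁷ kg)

F ≈ (0, 3.04×10⁻¹⁵, 8.64×10⁻¹⁵) N

v×B = (0, -1.86×10⁴, -5.39×10⁴) N/C.
E + v×B = (0, -1.90×10⁴, -5.39×10⁴) N/C.
F = q(E + v×B) = (−1.602×10⁻¹⁹ C)·(0, -1.90×10⁴, -5.39×10⁴) = (0, 3.04×10⁻¹⁵, 8.64×10⁻¹⁵) N.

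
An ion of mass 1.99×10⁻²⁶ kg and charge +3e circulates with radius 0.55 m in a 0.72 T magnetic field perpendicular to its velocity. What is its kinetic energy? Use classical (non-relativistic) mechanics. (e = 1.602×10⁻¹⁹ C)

KE ≈ 5.7×10⁶ eV

v = |q|Br/m, then KE = ½mv² = (qBr)²/(2m).
v = (4.806×10⁻¹⁹)(0.72)(0.55)/1.99×10⁻²⁶ ≈ 9.564×10⁶ m/s.
KE = ½(1.99×10⁻²⁶)(9.564×10⁶)² ≈ 9.1×10⁻¹³ J = 5.7×10⁶ eV.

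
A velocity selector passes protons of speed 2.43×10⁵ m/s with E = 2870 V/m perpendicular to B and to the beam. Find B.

B = 0.0118 T

Balance of forces in the selector: qE = qvB ⇒ B = E/v.
B = 2870/2.43×10⁵ = 0.0118 T.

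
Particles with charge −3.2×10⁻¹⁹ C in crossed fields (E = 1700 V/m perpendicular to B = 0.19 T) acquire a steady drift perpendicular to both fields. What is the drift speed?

v_d ≈ 8900 m/s

In crossed fields the guiding centre drifts at v_d = |E×B|/B² = E/B, independent of charge and mass.
v_d = 1700/0.19 = 8900 m/s.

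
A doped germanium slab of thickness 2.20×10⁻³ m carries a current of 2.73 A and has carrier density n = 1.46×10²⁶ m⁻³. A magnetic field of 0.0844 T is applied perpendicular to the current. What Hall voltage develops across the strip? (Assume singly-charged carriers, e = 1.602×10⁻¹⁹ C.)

V_H = IB/(n e t).
V_H = (2.73)(0.0844)/((1.46×10²⁶)(1.602×10⁻¹⁹)(2.20×10⁻³)) ≈ 4.48×10⁻⁶ V.

V_H ≈ 4.48×10⁻⁶ V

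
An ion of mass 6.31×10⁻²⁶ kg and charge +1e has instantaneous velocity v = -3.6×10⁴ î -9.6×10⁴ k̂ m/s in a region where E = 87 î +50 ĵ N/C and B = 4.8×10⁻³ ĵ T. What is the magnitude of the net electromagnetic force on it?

|F| ≈ 9.24×10⁻¹⁷ N

v×B = (461, 0, -173) N/C.
E + v×B = (548, 50.0, -173) N/C.
F = q(E + v×B) = (1.602×10⁻¹⁹ C)·(548, 50.0, -173) = (8.78×10⁻¹⁷, 8.01×10⁻¹⁸, -2.77×10⁻¹⁷) N.
|F| = 9.24×10⁻¹⁷ N.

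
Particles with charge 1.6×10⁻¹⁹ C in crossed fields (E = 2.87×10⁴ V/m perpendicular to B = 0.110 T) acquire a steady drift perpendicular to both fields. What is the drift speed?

v_d ≈ 2.61×10⁵ m/s

The E×B drift speed is v_d = E/B.
v_d = 2.87×10⁴/0.110 = 2.61×10⁵ m/s.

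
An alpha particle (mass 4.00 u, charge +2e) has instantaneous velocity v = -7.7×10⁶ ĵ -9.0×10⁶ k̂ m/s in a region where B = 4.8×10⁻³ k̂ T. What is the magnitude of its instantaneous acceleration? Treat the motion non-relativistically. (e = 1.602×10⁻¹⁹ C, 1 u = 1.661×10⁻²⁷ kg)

v×B = (-3.70×10⁴, 0, 0) N/C.
F = q v×B = (3.204×10⁻¹⁹ C)·(-3.70×10⁴, 0, 0) = (-1.18×10⁻¹⁴, 0, 0) N.
|a| = |F|/m = 1.184×10⁻¹⁴/6.644×10⁻²⁷ ≈ 1.78×10¹² m/s².

|a| ≈ 1.78×10¹² m/s²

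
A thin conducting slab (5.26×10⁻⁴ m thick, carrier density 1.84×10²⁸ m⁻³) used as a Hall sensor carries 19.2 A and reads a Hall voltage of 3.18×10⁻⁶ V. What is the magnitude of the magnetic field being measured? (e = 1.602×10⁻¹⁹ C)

From V_H = IB/(n e t), B = V_H n e t / I.
B = (3.18×10⁻⁶)(1.84×10²⁸)(1.602×10⁻¹⁹)(5.26×10⁻⁴)/19.2 ≈ 0.257 T.

B ≈ 0.257 T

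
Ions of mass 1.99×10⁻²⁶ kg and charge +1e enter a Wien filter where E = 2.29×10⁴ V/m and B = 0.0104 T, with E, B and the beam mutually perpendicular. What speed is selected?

v = 2.20×10⁶ m/s

Straight-line motion ⇒ electric and magnetic forces cancel, so E = vB.
v = E/B = 2.29×10⁴/0.0104 = 2.20×10⁶ m/s.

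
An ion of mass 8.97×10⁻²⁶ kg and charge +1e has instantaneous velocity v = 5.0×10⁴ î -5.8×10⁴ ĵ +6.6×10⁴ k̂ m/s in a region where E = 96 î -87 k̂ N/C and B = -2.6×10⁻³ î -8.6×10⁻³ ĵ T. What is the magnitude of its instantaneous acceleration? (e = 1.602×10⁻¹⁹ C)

v×B = (568, -172, -581) N/C.
E + v×B = (664, -172, -668) N/C.
F = q(E + v×B) = (1.602×10⁻¹⁹ C)·(664, -172, -668) = (1.06×10⁻¹⁶, -2.75×10⁻¹⁷, -1.07×10⁻¹⁶) N.
|a| = |F|/m = 1.533×10⁻¹⁶/8.97×10⁻²⁶ ≈ 1.71×10⁹ m/s².

|a| ≈ 1.71×10⁹ m/s²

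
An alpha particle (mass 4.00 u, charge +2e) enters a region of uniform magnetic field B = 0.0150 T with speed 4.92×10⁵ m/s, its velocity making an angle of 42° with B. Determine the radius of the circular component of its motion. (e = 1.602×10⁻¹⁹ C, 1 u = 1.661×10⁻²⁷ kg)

r ≈ 0.455 m

v⊥ = v sinθ = 4.92×10⁵·sin42° ≈ 3.292×10⁵ m/s.
r = m v⊥/(|q|B) = (6.644×10⁻²⁷)(3.292×10⁵)/((3.204×10⁻¹⁹)(0.0150)) ≈ 0.455 m.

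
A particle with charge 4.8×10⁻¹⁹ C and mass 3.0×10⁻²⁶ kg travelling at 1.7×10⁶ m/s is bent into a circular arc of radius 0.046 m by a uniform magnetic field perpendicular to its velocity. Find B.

From |q|vB = mv²/r, B = mv/(|q|r).
B = (3.0×10⁻²⁶)(1.7×10⁶)/((4.8×10⁻¹⁹)(0.046)) ≈ 2.3 T.

B ≈ 2.3 T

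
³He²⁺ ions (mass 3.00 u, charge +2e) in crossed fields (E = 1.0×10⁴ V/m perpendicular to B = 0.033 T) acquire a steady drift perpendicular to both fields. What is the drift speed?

In crossed fields the guiding centre drifts at v_d = |E×B|/B² = E/B, independent of charge and mass.
v_d = 1.0×10⁴/0.033 = 3.0×10⁵ m/s.

v_d ≈ 3.0×10⁵ m/s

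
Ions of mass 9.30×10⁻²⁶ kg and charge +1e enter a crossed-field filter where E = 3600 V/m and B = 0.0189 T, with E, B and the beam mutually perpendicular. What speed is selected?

For undeflected motion the electric and magnetic forces balance: qE = qvB.
v = E/B = 3600/0.0189 = 1.90×10⁵ m/s.
The result is independent of the particle's charge and mass.

v = 1.90×10⁵ m/s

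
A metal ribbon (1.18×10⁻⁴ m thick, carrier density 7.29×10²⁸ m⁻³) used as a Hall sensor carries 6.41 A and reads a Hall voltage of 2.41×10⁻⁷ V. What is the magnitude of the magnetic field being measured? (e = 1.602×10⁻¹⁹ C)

From V_H = IB/(n e t), B = V_H n e t / I.
B = (2.41×10⁻⁷)(7.29×10²⁸)(1.602×10⁻¹⁹)(1.18×10⁻⁴)/6.41 ≈ 0.0518 T.

B ≈ 0.0518 T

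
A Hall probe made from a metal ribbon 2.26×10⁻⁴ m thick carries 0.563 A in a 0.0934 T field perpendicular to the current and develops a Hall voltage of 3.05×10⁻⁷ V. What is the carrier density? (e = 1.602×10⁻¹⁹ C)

n ≈ 4.76×10²⁷ m⁻³

From V_H = IB/(n e t), n = IB/(V_H e t).
n = (0.563)(0.0934)/((3.05×10⁻⁷)(1.602×10⁻¹⁹)(2.26×10⁻⁴)) ≈ 4.76×10²⁷ m⁻³.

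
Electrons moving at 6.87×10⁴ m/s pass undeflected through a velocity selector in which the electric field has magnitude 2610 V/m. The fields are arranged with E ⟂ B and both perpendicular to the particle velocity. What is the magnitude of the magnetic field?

B = 0.0380 T

Balance of forces in the selector: qE = qvB ⇒ B = E/v.
B = 2610/6.87×10⁴ = 0.0380 T.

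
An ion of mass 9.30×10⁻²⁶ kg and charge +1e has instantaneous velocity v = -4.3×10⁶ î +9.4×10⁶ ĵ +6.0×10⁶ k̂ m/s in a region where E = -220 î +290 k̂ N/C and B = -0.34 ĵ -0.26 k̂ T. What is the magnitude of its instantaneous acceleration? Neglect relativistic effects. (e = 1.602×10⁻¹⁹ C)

|a| ≈ 3.25×10¹² m/s²

v×B = (-4.04×10⁵, -1.12×10⁶, 1.46×10⁶) N/C.
E + v×B = (-4.04×10⁵, -1.12×10⁶, 1.46×10⁶) N/C.
F = q(E + v×B) = (1.602×10⁻¹⁹ C)·(-4.04×10⁵, -1.12×10⁶, 1.46×10⁶) = (-6.48×10⁻¹⁴, -1.79×10⁻¹³, 2.34×10⁻¹³) N.
|a| = |F|/m = 3.019×10⁻¹³/9.30×10⁻²⁶ ≈ 3.25×10¹² m/s².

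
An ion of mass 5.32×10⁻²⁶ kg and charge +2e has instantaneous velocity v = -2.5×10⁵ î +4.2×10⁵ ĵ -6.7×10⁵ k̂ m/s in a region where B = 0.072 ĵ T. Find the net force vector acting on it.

F ≈ (1.55×10⁻¹⁴, 0, -5.77×10⁻¹⁵) N

v×B = (4.82×10⁴, 0, -1.80×10⁴) N/C.
F = q v×B = (3.204×10⁻¹⁹ C)·(4.82×10⁴, 0, -1.80×10⁴) = (1.55×10⁻¹⁴, 0, -5.77×10⁻¹⁵) N.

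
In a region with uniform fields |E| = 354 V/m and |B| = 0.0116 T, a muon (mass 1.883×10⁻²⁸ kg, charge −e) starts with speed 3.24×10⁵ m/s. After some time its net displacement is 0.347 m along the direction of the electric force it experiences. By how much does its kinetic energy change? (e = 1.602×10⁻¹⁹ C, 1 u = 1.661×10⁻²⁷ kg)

The magnetic force is always ⟂ v and does no work; only the electric force changes KE.
ΔKE = F_E · d = |q|E d = (1.602×10⁻¹⁹)(354)(0.347) ≈ 1.97×10⁻¹⁷ J.

ΔKE ≈ 1.97×10⁻¹⁷ J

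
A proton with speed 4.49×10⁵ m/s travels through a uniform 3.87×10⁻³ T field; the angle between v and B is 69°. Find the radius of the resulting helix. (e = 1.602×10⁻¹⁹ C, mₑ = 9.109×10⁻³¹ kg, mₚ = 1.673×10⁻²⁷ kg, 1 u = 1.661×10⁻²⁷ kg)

r ≈ 1.13 m

v⊥ = v sinθ = 4.49×10⁵·sin69° ≈ 4.192×10⁵ m/s.
r = m v⊥/(|q|B) = (1.673×10⁻²⁷)(4.192×10⁵)/((1.602×10⁻¹⁹)(3.87×10⁻³)) ≈ 1.13 m.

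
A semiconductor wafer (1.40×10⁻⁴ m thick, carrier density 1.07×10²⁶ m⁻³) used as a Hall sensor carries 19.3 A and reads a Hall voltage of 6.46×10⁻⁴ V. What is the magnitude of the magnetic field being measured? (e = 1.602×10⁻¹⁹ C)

From V_H = IB/(n e t), B = V_H n e t / I.
B = (6.46×10⁻⁴)(1.07×10²⁶)(1.602×10⁻¹⁹)(1.40×10⁻⁴)/19.3 ≈ 0.0803 T.

B ≈ 0.0803 T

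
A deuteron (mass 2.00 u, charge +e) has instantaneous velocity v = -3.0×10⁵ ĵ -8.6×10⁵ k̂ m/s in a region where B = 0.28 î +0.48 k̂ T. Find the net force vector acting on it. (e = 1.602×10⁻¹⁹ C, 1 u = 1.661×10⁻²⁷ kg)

v×B = (-1.44×10⁵, -2.41×10⁵, 8.40×10⁴) N/C.
F = q v×B = (1.602×10⁻¹⁹ C)·(-1.44×10⁵, -2.41×10⁵, 8.40×10⁴) = (-2.31×10⁻¹⁴, -3.86×10⁻¹⁴, 1.35×10⁻¹⁴) N.

F ≈ (-2.31×10⁻¹⁴, -3.86×10⁻¹⁴, 1.35×10⁻¹⁴) N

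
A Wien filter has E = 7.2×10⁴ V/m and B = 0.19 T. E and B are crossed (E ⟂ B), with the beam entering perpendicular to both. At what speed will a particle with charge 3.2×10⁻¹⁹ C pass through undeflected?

v = 3.8×10⁵ m/s

Zero net Lorentz force requires |qE| = |q v×B|, i.e. E = vB.
v = E/B = 7.2×10⁴/0.19 = 3.8×10⁵ m/s.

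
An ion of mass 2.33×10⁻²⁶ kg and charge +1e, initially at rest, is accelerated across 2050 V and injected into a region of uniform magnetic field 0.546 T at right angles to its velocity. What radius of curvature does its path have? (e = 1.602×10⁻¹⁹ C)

Acceleration: |q|V = ½mv² ⇒ v = √(2|q|V/m) = √(2·1.602×10⁻¹⁹·2050/2.33×10⁻²⁶) ≈ 1.679×10⁵ m/s.
In the field: r = mv/(|q|B) = (2.33×10⁻²⁶)(1.679×10⁵)/((1.602×10⁻¹⁹)(0.546)) ≈ 0.0447 m.

r ≈ 0.0447 m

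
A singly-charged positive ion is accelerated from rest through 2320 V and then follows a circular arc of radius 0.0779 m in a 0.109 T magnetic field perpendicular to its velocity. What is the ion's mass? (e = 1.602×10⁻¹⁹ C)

Combine |q|V = ½mv² and r = mv/(|q|B): eliminate v to get m = qB²r²/(2V).
m = (1.602×10⁻¹⁹)(0.109)²(0.0779)²/(2·2320) ≈ 2.49×10⁻²⁷ kg.

m ≈ 2.49×10⁻²⁷ kg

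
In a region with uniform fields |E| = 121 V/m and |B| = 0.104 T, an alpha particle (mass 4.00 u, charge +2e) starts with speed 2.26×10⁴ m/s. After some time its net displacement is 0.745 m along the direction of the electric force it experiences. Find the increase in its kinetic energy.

ΔKE ≈ 2.89×10⁻¹⁷ J

The magnetic force is always ⟂ v and does no work; only the electric force changes KE.
ΔKE = F_E · d = |q|E d = (3.204×10⁻¹⁹)(121)(0.745) ≈ 2.89×10⁻¹⁷ J.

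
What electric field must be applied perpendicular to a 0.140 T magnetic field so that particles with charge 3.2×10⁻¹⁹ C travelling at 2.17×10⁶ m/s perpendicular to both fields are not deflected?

E = 3.04×10⁵ V/m

For straight-line motion qE = qvB, so E = vB.
E = 2.17×10⁶ × 0.140 = 3.04×10⁵ V/m.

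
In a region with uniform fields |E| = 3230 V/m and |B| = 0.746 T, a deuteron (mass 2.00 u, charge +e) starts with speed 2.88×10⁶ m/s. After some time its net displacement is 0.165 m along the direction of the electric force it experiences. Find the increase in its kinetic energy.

ΔKE ≈ 8.54×10⁻¹⁷ J

The magnetic force is always ⟂ v and does no work; only the electric force changes KE.
ΔKE = F_E · d = |q|E d = (1.602×10⁻¹⁹)(3230)(0.165) ≈ 8.54×10⁻¹⁷ J.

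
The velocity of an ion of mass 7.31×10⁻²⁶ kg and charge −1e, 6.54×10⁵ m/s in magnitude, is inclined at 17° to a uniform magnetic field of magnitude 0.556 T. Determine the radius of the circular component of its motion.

v⊥ = v sinθ = 6.54×10⁵·sin17° ≈ 1.912×10⁵ m/s.
r = m v⊥/(|q|B) = (7.31×10⁻²⁶)(1.912×10⁵)/((1.602×10⁻¹⁹)(0.556)) ≈ 0.157 m.

r ≈ 0.157 m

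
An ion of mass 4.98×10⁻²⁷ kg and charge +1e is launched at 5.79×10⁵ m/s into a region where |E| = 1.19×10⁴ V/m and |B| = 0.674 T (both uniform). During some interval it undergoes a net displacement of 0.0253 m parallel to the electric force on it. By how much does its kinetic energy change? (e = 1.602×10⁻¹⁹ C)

ΔKE ≈ 4.82×10⁻¹⁷ J

The magnetic force is always ⟂ v and does no work; only the electric force changes KE.
ΔKE = F_E · d = |q|E d = (1.602×10⁻¹⁹)(1.19×10⁴)(0.0253) ≈ 4.82×10⁻¹⁷ J.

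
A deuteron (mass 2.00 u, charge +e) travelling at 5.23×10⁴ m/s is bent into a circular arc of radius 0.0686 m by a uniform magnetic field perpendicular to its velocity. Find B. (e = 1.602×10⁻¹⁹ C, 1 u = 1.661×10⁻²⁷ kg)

From |q|vB = mv²/r, B = mv/(|q|r).
B = (3.322×10⁻²⁷)(5.23×10⁴)/((1.602×10⁻¹⁹)(0.0686)) ≈ 0.0158 T.

B ≈ 0.0158 T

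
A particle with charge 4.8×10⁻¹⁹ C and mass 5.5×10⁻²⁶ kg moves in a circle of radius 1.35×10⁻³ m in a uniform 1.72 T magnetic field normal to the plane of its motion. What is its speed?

v ≈ 2.03×10⁴ m/s

From |q|vB = mv²/r, v = |q|Br/m.
v = (4.8×10⁻¹⁹)(1.72)(1.35×10⁻³)/5.5×10⁻²⁶ ≈ 2.03×10⁴ m/s.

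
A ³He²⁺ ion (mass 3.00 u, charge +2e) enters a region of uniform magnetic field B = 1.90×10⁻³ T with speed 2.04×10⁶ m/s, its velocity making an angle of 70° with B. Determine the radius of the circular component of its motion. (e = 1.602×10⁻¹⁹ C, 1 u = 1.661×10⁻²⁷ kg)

v⊥ = v sinθ = 2.04×10⁶·sin70° ≈ 1.917×10⁶ m/s.
r = m v⊥/(|q|B) = (4.983×10⁻²⁷)(1.917×10⁶)/((3.204×10⁻¹⁹)(1.90×10⁻³)) ≈ 15.7 m.

r ≈ 15.7 m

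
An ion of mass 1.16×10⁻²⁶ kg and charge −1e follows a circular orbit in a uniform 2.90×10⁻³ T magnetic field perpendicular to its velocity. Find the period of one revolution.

The cyclotron period depends only on m, q, B: T = 2πm/(|q|B).
T = 2π(1.16×10⁻²⁶)/((1.602×10⁻¹⁹)(2.90×10⁻³)) ≈ 1.57×10⁻⁴ s.

T ≈ 1.57×10⁻⁴ s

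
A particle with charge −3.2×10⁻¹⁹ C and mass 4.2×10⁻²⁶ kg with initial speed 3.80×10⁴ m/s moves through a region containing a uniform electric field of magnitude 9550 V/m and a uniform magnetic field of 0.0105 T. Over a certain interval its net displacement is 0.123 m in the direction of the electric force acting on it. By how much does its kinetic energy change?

The magnetic force is always ⟂ v and does no work; only the electric force changes KE.
ΔKE = F_E · d = |q|E d = (3.2×10⁻¹⁹)(9550)(0.123) ≈ 3.76×10⁻¹⁶ J.

ΔKE ≈ 3.76×10⁻¹⁶ J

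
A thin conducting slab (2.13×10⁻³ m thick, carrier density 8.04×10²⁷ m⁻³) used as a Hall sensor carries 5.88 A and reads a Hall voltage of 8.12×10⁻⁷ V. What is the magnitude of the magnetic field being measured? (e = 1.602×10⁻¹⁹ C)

From V_H = IB/(n e t), B = V_H n e t / I.
B = (8.12×10⁻⁷)(8.04×10²⁷)(1.602×10⁻¹⁹)(2.13×10⁻³)/5.88 ≈ 0.379 T.

B ≈ 0.379 T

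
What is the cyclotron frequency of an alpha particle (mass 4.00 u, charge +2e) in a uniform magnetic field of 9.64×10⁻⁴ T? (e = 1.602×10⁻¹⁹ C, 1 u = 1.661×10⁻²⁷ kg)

f ≈ 7400 Hz

f = |q|B/(2πm).
f = (3.204×10⁻¹⁹)(9.64×10⁻⁴)/(2π·6.644×10⁻²⁷) ≈ 7400 Hz.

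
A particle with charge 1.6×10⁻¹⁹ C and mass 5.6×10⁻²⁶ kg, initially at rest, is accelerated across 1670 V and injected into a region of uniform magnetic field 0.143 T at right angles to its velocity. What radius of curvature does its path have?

Acceleration: |q|V = ½mv² ⇒ v = √(2|q|V/m) = √(2·1.6×10⁻¹⁹·1670/5.6×10⁻²⁶) ≈ 9.769×10⁴ m/s.
In the field: r = mv/(|q|B) = (5.6×10⁻²⁶)(9.769×10⁴)/((1.6×10⁻¹⁹)(0.143)) ≈ 0.239 m.

r ≈ 0.239 m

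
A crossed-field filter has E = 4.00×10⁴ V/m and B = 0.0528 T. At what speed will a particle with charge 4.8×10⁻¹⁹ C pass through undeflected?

v = 7.58×10⁵ m/s

Zero net Lorentz force requires |qE| = |q v×B|, i.e. E = vB.
v = E/B = 4.00×10⁴/0.0528 = 7.58×10⁵ m/s.
The result is independent of the particle's charge and mass.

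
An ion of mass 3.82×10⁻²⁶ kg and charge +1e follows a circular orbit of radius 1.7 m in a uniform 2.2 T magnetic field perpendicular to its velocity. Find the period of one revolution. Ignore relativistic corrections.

T ≈ 6.8×10⁻⁷ s

The cyclotron period depends only on m, q, B: T = 2πm/(|q|B).
T = 2π(3.82×10⁻²⁶)/((1.602×10⁻¹⁹)(2.2)) ≈ 6.8×10⁻⁷ s.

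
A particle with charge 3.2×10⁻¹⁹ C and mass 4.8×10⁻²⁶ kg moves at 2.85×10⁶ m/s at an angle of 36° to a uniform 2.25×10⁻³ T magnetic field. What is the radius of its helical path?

v⊥ = v sinθ = 2.85×10⁶·sin36° ≈ 1.675×10⁶ m/s.
r = m v⊥/(|q|B) = (4.8×10⁻²⁶)(1.675×10⁶)/((3.2×10⁻¹⁹)(2.25×10⁻³)) ≈ 112 m.

r ≈ 112 m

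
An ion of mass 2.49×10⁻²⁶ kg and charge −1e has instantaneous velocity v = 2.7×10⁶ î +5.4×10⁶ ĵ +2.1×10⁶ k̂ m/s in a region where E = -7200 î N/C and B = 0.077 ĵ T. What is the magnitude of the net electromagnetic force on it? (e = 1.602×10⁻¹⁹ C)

|F| ≈ 4.29×10⁻¹⁴ N

v×B = (-1.62×10⁵, 0, 2.08×10⁵) N/C.
E + v×B = (-1.69×10⁵, 0, 2.08×10⁵) N/C.
F = q(E + v×B) = (−1.602×10⁻¹⁹ C)·(-1.69×10⁵, 0, 2.08×10⁵) = (2.71×10⁻¹⁴, 0, -3.33×10⁻¹⁴) N.
|F| = 4.29×10⁻¹⁴ N.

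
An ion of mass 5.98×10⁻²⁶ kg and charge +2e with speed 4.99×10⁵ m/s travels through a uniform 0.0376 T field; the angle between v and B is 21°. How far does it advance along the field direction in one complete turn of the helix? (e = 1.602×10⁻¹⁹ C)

p ≈ 14.5 m

v∥ = v cosθ = 4.99×10⁵·cos21° ≈ 4.659×10⁵ m/s.
T = 2πm/(|q|B) = 2π(5.98×10⁻²⁶)/((3.204×10⁻¹⁹)(0.0376)) ≈ 3.119×10⁻⁵ s.
pitch = v∥ T = (4.659×10⁵)(3.119×10⁻⁵) ≈ 14.5 m.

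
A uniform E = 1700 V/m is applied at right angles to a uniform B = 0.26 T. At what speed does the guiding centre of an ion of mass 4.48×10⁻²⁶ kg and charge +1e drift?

v_d ≈ 6500 m/s

The steady drift has the magnetic force balancing the electric force, so v_d = E/B.
v_d = 1700/0.26 = 6500 m/s.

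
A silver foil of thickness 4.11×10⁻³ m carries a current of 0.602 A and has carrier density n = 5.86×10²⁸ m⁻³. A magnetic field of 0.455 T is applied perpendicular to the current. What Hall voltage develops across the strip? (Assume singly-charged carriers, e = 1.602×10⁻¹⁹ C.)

V_H ≈ 7.10×10⁻⁹ V

V_H = IB/(n e t).
V_H = (0.602)(0.455)/((5.86×10²⁸)(1.602×10⁻¹⁹)(4.11×10⁻³)) ≈ 7.10×10⁻⁹ V.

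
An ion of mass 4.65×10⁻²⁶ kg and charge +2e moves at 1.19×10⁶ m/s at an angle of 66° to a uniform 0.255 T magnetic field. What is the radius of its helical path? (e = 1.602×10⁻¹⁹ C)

r ≈ 0.619 m

v⊥ = v sinθ = 1.19×10⁶·sin66° ≈ 1.087×10⁶ m/s.
r = m v⊥/(|q|B) = (4.65×10⁻²⁶)(1.087×10⁶)/((3.204×10⁻¹⁹)(0.255)) ≈ 0.619 m.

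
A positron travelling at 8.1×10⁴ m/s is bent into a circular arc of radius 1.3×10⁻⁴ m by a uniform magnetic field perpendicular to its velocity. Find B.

From |q|vB = mv²/r, B = mv/(|q|r).
B = (9.109×10⁻³¹)(8.1×10⁴)/((1.602×10⁻¹⁹)(1.3×10⁻⁴)) ≈ 3.5×10⁻³ T.

B ≈ 3.5×10⁻³ T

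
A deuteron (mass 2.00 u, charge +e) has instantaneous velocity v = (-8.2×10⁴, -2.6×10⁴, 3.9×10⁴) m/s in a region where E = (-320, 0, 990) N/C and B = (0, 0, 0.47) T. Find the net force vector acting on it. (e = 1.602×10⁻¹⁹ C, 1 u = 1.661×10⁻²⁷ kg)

F ≈ (-2.01×10⁻¹⁵, 6.17×10⁻¹⁵, 1.59×10⁻¹⁶) N

v×B = (-1.22×10⁴, 3.85×10⁴, 0) N/C.
E + v×B = (-1.25×10⁴, 3.85×10⁴, 990) N/C.
F = q(E + v×B) = (1.602×10⁻¹⁹ C)·(-1.25×10⁴, 3.85×10⁴, 990) = (-2.01×10⁻¹⁵, 6.17×10⁻¹⁵, 1.59×10⁻¹⁶) N.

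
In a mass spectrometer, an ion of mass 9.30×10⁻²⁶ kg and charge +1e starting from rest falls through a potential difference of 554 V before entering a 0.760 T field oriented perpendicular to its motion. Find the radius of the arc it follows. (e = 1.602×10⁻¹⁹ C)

Acceleration: |q|V = ½mv² ⇒ v = √(2|q|V/m) = √(2·1.602×10⁻¹⁹·554/9.30×10⁻²⁶) ≈ 4.369×10⁴ m/s.
In the field: r = mv/(|q|B) = (9.30×10⁻²⁶)(4.369×10⁴)/((1.602×10⁻¹⁹)(0.760)) ≈ 0.0334 m.

r ≈ 0.0334 m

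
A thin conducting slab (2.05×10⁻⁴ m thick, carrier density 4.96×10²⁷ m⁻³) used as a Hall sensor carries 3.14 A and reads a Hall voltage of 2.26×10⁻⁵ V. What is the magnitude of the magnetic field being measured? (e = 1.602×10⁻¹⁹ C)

From V_H = IB/(n e t), B = V_H n e t / I.
B = (2.26×10⁻⁵)(4.96×10²⁷)(1.602×10⁻¹⁹)(2.05×10⁻⁴)/3.14 ≈ 1.17 T.

B ≈ 1.17 T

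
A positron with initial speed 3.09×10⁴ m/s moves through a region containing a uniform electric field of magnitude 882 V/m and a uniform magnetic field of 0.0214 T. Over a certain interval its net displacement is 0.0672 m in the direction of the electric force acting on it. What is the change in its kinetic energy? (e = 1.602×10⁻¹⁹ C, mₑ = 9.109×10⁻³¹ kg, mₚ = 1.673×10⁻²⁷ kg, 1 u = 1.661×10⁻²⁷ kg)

ΔKE ≈ 9.50×10⁻¹⁸ J

The magnetic force is always ⟂ v and does no work; only the electric force changes KE.
ΔKE = F_E · d = |q|E d = (1.602×10⁻¹⁹)(882)(0.0672) ≈ 9.50×10⁻¹⁸ J.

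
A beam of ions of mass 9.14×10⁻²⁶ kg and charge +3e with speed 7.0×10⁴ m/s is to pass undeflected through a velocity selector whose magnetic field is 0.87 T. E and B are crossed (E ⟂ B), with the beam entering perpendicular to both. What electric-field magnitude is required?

For straight-line motion qE = qvB, so E = vB.
E = 7.0×10⁴ × 0.87 = 6.1×10⁴ V/m.

E = 6.1×10⁴ V/m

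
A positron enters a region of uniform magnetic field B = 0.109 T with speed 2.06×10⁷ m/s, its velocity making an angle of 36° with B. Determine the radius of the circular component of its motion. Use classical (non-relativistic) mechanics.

r ≈ 6.32×10⁻⁴ m

v⊥ = v sinθ = 2.06×10⁷·sin36° ≈ 1.211×10⁷ m/s.
r = m v⊥/(|q|B) = (9.109×10⁻³¹)(1.211×10⁷)/((1.602×10⁻¹⁹)(0.109)) ≈ 6.32×10⁻⁴ m.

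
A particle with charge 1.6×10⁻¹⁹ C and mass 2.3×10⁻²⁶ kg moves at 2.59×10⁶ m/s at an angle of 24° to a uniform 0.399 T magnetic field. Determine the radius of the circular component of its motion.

v⊥ = v sinθ = 2.59×10⁶·sin24° ≈ 1.053×10⁶ m/s.
r = m v⊥/(|q|B) = (2.3×10⁻²⁶)(1.053×10⁶)/((1.6×10⁻¹⁹)(0.399)) ≈ 0.380 m.

r ≈ 0.380 m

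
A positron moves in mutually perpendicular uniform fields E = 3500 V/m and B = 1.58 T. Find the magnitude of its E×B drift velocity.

In crossed fields the guiding centre drifts at v_d = |E×B|/B² = E/B, independent of charge and mass.
v_d = 3500/1.58 = 2220 m/s.

v_d ≈ 2220 m/s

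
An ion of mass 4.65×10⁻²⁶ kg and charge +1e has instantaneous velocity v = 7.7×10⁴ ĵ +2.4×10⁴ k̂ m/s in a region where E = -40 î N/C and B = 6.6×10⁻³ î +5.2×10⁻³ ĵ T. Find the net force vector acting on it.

v×B = (-125, 158, -508) N/C.
E + v×B = (-165, 158, -508) N/C.
F = q(E + v×B) = (1.602×10⁻¹⁹ C)·(-165, 158, -508) = (-2.64×10⁻¹⁷, 2.54×10⁻¹⁷, -8.14×10⁻¹⁷) N.

F ≈ (-2.64×10⁻¹⁷, 2.54×10⁻¹⁷, -8.14×10⁻¹⁷) N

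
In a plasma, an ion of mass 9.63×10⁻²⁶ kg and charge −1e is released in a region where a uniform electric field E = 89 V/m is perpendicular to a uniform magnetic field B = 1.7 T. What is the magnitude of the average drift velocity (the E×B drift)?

The E×B drift speed is v_d = E/B.
v_d = 89/1.7 = 52 m/s.

v_d ≈ 52 m/s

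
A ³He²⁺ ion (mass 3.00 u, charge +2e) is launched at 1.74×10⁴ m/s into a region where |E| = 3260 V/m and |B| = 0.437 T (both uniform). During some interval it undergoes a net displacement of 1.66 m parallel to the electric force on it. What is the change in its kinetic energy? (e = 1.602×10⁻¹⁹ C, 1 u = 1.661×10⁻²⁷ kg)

ΔKE ≈ 1.73×10⁻¹⁵ J

The magnetic force is always ⟂ v and does no work; only the electric force changes KE.
ΔKE = F_E · d = |q|E d = (3.204×10⁻¹⁹)(3260)(1.66) ≈ 1.73×10⁻¹⁵ J.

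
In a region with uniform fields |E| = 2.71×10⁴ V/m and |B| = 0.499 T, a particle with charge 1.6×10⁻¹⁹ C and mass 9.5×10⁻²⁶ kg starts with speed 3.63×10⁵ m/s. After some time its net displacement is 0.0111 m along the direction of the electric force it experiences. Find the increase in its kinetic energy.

ΔKE ≈ 4.81×10⁻¹⁷ J

The magnetic force is always ⟂ v and does no work; only the electric force changes KE.
ΔKE = F_E · d = |q|E d = (1.6×10⁻¹⁹)(2.71×10⁴)(0.0111) ≈ 4.81×10⁻¹⁷ J.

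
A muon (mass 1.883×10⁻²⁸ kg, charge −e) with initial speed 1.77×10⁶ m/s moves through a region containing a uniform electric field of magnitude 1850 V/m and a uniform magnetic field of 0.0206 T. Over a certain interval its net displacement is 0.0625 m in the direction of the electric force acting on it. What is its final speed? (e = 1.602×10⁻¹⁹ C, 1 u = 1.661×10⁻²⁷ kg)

v_f ≈ 1.82×10⁶ m/s

B does no work; ΔKE = |q|E d.
½mv_f² = ½mv₀² + |q|Ed = ½(1.883×10⁻²⁸)(1.77×10⁶)² + (1.602×10⁻¹⁹)(1850)(0.0625) ≈ 2.950×10⁻¹⁶ J + 1.852×10⁻¹⁷ J ≈ 3.135×10⁻¹⁶ J.
v_f = √(2·3.135×10⁻¹⁶/1.883×10⁻²⁸) ≈ 1.82×10⁶ m/s.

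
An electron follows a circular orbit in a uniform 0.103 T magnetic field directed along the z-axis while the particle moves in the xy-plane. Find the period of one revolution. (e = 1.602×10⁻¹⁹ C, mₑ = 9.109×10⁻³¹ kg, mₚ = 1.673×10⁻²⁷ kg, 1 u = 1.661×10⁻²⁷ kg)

The cyclotron period depends only on m, q, B: T = 2πm/(|q|B).
T = 2π(9.109×10⁻³¹)/((1.602×10⁻¹⁹)(0.103)) ≈ 3.47×10⁻¹⁰ s.

T ≈ 3.47×10⁻¹⁰ s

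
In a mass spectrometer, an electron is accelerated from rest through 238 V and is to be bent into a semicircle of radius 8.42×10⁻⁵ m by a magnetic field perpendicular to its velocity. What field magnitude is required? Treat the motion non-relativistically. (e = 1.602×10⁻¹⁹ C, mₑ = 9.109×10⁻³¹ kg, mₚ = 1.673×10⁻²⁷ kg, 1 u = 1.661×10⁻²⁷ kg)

v = √(2|q|V/m) = √(2·1.602×10⁻¹⁹·238/9.109×10⁻³¹) ≈ 9.150×10⁶ m/s.
B = mv/(|q|r) = (9.109×10⁻³¹)(9.150×10⁶)/((1.602×10⁻¹⁹)(8.42×10⁻⁵)) ≈ 0.618 T.

B ≈ 0.618 T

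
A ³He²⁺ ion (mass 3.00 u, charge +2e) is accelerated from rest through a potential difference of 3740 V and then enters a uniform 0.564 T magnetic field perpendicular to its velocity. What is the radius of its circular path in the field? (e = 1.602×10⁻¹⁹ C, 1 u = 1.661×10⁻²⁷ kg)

Acceleration: |q|V = ½mv² ⇒ v = √(2|q|V/m) = √(2·3.204×10⁻¹⁹·3740/4.983×10⁻²⁷) ≈ 6.935×10⁵ m/s.
In the field: r = mv/(|q|B) = (4.983×10⁻²⁷)(6.935×10⁵)/((3.204×10⁻¹⁹)(0.564)) ≈ 0.0191 m.

r ≈ 0.0191 m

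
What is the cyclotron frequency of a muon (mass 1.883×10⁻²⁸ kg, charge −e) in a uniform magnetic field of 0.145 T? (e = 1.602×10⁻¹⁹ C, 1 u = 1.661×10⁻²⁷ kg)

f = |q|B/(2πm).
f = (1.602×10⁻¹⁹)(0.145)/(2π·1.883×10⁻²⁸) ≈ 1.96×10⁷ Hz.

f ≈ 1.96×10⁷ Hz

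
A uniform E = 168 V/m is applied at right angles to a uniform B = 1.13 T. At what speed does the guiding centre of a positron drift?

v_d ≈ 149 m/s

The steady drift has the magnetic force balancing the electric force, so v_d = E/B.
v_d = 168/1.13 = 149 m/s.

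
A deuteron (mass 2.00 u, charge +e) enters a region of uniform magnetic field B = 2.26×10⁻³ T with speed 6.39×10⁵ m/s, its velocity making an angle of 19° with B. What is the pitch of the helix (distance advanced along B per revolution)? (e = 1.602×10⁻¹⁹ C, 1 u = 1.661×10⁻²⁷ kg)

p ≈ 34.8 m

v∥ = v cosθ = 6.39×10⁵·cos19° ≈ 6.042×10⁵ m/s.
T = 2πm/(|q|B) = 2π(3.322×10⁻²⁷)/((1.602×10⁻¹⁹)(2.26×10⁻³)) ≈ 5.765×10⁻⁵ s.
pitch = v∥ T = (6.042×10⁵)(5.765×10⁻⁵) ≈ 34.8 m.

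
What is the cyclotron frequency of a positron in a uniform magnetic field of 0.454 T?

f ≈ 1.27×10¹⁰ Hz

f = |q|B/(2πm).
f = (1.602×10⁻¹⁹)(0.454)/(2π·9.109×10⁻³¹) ≈ 1.27×10¹⁰ Hz.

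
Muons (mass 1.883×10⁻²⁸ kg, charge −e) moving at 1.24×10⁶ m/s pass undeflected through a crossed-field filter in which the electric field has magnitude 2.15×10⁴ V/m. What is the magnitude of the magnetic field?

B = 0.0173 T

Balance of forces in the selector: qE = qvB ⇒ B = E/v.
B = 2.15×10⁴/1.24×10⁶ = 0.0173 T.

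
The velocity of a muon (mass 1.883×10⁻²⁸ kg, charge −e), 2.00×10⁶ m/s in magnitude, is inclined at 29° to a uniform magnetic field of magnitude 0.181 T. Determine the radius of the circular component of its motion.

v⊥ = v sinθ = 2.00×10⁶·sin29° ≈ 9.696×10⁵ m/s.
r = m v⊥/(|q|B) = (1.883×10⁻²⁸)(9.696×10⁵)/((1.602×10⁻¹⁹)(0.181)) ≈ 6.30×10⁻³ m.

r ≈ 6.30×10⁻³ m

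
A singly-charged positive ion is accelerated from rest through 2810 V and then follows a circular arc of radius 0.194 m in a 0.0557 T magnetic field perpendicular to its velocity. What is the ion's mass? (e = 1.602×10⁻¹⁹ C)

m ≈ 3.33×10⁻²⁷ kg

Combine |q|V = ½mv² and r = mv/(|q|B): eliminate v to get m = qB²r²/(2V).
m = (1.602×10⁻¹⁹)(0.0557)²(0.194)²/(2·2810) ≈ 3.33×10⁻²⁷ kg.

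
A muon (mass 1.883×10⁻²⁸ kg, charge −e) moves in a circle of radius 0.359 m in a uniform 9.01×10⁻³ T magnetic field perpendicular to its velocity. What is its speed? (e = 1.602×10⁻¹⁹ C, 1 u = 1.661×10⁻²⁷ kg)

v ≈ 2.75×10⁶ m/s

From |q|vB = mv²/r, v = |q|Br/m.
v = (1.602×10⁻¹⁹)(9.01×10⁻³)(0.359)/1.883×10⁻²⁸ ≈ 2.75×10⁶ m/s.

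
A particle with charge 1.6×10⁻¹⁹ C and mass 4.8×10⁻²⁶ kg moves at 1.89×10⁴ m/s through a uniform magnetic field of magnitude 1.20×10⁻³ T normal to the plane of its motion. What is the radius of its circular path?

r ≈ 4.73 m

The magnetic force provides the centripetal force: |q|vB = mv²/r.
r = mv/(|q|B) = (4.8×10⁻²⁶)(1.89×10⁴)/((1.6×10⁻¹⁹)(1.20×10⁻³)) ≈ 4.73 m.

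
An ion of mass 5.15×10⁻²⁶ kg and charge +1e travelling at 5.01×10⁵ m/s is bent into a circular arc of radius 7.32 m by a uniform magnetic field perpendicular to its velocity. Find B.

B ≈ 0.0220 T

From |q|vB = mv²/r, B = mv/(|q|r).
B = (5.15×10⁻²⁶)(5.01×10⁵)/((1.602×10⁻¹⁹)(7.32)) ≈ 0.0220 T.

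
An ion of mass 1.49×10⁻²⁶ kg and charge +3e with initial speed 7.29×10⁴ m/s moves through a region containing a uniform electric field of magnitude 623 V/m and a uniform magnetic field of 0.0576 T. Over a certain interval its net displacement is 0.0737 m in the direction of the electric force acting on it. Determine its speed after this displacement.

v_f ≈ 9.10×10⁴ m/s

B does no work; ΔKE = |q|E d.
½mv_f² = ½mv₀² + |q|Ed = ½(1.49×10⁻²⁶)(7.29×10⁴)² + (4.806×10⁻¹⁹)(623)(0.0737) ≈ 3.959×10⁻¹⁷ J + 2.207×10⁻¹⁷ J ≈ 6.166×10⁻¹⁷ J.
v_f = √(2·6.166×10⁻¹⁷/1.49×10⁻²⁶) ≈ 9.10×10⁴ m/s.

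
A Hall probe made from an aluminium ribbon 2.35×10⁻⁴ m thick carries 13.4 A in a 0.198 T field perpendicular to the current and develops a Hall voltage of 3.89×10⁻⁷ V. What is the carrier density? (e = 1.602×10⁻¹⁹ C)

From V_H = IB/(n e t), n = IB/(V_H e t).
n = (13.4)(0.198)/((3.89×10⁻⁷)(1.602×10⁻¹⁹)(2.35×10⁻⁴)) ≈ 1.81×10²⁹ m⁻³.

n ≈ 1.81×10²⁹ m⁻³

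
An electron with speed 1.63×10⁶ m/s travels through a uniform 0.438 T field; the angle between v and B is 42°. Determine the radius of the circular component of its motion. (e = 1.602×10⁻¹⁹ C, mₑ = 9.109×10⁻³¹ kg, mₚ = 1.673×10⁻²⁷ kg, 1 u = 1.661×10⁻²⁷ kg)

r ≈ 1.42×10⁻⁵ m

v⊥ = v sinθ = 1.63×10⁶·sin42° ≈ 1.091×10⁶ m/s.
r = m v⊥/(|q|B) = (9.109×10⁻³¹)(1.091×10⁶)/((1.602×10⁻¹⁹)(0.438)) ≈ 1.42×10⁻⁵ m.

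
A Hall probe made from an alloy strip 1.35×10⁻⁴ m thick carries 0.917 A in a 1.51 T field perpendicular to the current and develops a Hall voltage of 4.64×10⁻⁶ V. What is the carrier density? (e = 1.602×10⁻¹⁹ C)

n ≈ 1.38×10²⁸ m⁻³

From V_H = IB/(n e t), n = IB/(V_H e t).
n = (0.917)(1.51)/((4.64×10⁻⁶)(1.602×10⁻¹⁹)(1.35×10⁻⁴)) ≈ 1.38×10²⁸ m⁻³.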